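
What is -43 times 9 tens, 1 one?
Convert 9 tens, 1 one (place-value notation) → 9×10 + 1 = 91 (decimal)
Compute -43 × 91 = -3913
-3913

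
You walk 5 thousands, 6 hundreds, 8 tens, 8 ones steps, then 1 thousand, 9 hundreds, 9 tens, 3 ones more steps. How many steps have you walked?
Convert 5 thousands, 6 hundreds, 8 tens, 8 ones (place-value notation) → 5×1000 + 6×100 + 8×10 + 8 = 5688 (decimal)
Convert 1 thousand, 9 hundreds, 9 tens, 3 ones (place-value notation) → 1×1000 + 9×100 + 9×10 + 3 = 1993 (decimal)
Compute 5688 + 1993 = 7681
7681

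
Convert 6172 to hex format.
Convert 6172 (decimal) → 6172 = 1×4096 + 8×256 + 1×16 + 12 → 0x181C (hexadecimal)
0x181C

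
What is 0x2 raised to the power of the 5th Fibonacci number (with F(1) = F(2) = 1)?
Convert 0x2 (hexadecimal) → 2 (decimal)
Convert the 5th Fibonacci number (with F(1) = F(2) = 1) (Fibonacci index) → 1, 1, 2, 3, 5 → 5 (decimal)
Compute 2 ^ 5 = 32
32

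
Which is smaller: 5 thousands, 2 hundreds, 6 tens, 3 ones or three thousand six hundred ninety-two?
Convert 5 thousands, 2 hundreds, 6 tens, 3 ones (place-value notation) → 5×1000 + 2×100 + 6×10 + 3 = 5263 (decimal)
Convert three thousand six hundred ninety-two (English words) → 3×1000 + 6×100 + 92 = 3692 (decimal)
Compare 5263 vs 3692: smaller = 3692
3692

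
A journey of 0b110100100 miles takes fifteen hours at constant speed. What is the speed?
Convert 0b110100100 (binary) → 256 + 128 + 32 + 4 = 420 (decimal)
Convert fifteen (English words) → 15 (decimal)
Compute 420 ÷ 15 = 28
28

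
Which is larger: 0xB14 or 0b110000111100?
Convert 0xB14 (hexadecimal) → 11×256 + 1×16 + 4 = 2836 (decimal)
Convert 0b110000111100 (binary) → 2048 + 1024 + 32 + 16 + 8 + 4 = 3132 (decimal)
Compare 2836 vs 3132: larger = 3132
3132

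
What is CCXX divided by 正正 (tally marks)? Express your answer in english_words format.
Convert CCXX (Roman numeral) → 100 + 100 + 10 + 10 = 220 (decimal)
Convert 正正 (tally marks) → 5 + 5 = 10 (decimal)
Compute 220 ÷ 10 = 22
Convert 22 (decimal) → twenty-two (English words)
twenty-two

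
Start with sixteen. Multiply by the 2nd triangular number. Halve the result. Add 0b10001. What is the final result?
Convert sixteen (English words) → 16 (decimal)
Start: 16
Convert the 2nd triangular number (triangular index) → 2×3/2 = 3 (decimal)
16 × 3 = 48
48 ÷ 2 = 24
Convert 0b10001 (binary) → 16 + 1 = 17 (decimal)
24 + 17 = 41
41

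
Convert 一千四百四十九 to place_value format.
Convert 一千四百四十九 (Chinese numeral) → 1×1000 + 4×100 + 4×10 + 9 = 1449 (decimal)
Convert 1449 (decimal) → 1449 = 1×1000 + 4×100 + 4×10 + 9 → 1 thousand, 4 hundreds, 4 tens, 9 ones (place-value notation)
1 thousand, 4 hundreds, 4 tens, 9 ones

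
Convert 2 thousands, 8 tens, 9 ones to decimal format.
Convert 2 thousands, 8 tens, 9 ones (place-value notation) → 2×1000 + 8×10 + 9 = 2089 (decimal)
2089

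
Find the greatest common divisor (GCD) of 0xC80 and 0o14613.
Convert 0xC80 (hexadecimal) → 12×256 + 8×16 = 3200 (decimal)
Convert 0o14613 (octal) → 1×4096 + 4×512 + 6×64 + 1×8 + 3 = 6539 (decimal)
Compute gcd(3200, 6539) = 1
1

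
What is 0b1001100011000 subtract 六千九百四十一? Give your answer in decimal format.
Convert 0b1001100011000 (binary) → 4096 + 512 + 256 + 16 + 8 = 4888 (decimal)
Convert 六千九百四十一 (Chinese numeral) → 6×1000 + 9×100 + 4×10 + 1 = 6941 (decimal)
Compute 4888 - 6941 = -2053
-2053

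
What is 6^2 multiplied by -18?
Convert 6^2 (power) → 36 (decimal)
Compute 36 × -18 = -648
-648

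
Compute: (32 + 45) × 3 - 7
Parentheses first: 32 + 45 = 77
Multiply: 77 × 3 = 231
Subtract: 231 - 7 = 224
224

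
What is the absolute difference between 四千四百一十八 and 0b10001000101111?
Convert 四千四百一十八 (Chinese numeral) → 4×1000 + 4×100 + 1×10 + 8 = 4418 (decimal)
Convert 0b10001000101111 (binary) → 8192 + 512 + 32 + 8 + 4 + 2 + 1 = 8751 (decimal)
Compute |4418 - 8751| = 4333
4333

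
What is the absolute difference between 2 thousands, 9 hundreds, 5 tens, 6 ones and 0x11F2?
Convert 2 thousands, 9 hundreds, 5 tens, 6 ones (place-value notation) → 2×1000 + 9×100 + 5×10 + 6 = 2956 (decimal)
Convert 0x11F2 (hexadecimal) → 1×4096 + 1×256 + 15×16 + 2 = 4594 (decimal)
Compute |2956 - 4594| = 1638
1638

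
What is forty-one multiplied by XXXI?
Convert forty-one (English words) → 41 (decimal)
Convert XXXI (Roman numeral) → 10 + 10 + 10 + 1 = 31 (decimal)
Compute 41 × 31 = 1271
1271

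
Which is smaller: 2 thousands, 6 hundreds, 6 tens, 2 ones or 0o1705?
Convert 2 thousands, 6 hundreds, 6 tens, 2 ones (place-value notation) → 2×1000 + 6×100 + 6×10 + 2 = 2662 (decimal)
Convert 0o1705 (octal) → 1×512 + 7×64 + 5 = 965 (decimal)
Compare 2662 vs 965: smaller = 965
965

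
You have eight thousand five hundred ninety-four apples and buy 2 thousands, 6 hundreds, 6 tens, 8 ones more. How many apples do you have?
Convert eight thousand five hundred ninety-four (English words) → 8×1000 + 5×100 + 94 = 8594 (decimal)
Convert 2 thousands, 6 hundreds, 6 tens, 8 ones (place-value notation) → 2×1000 + 6×100 + 6×10 + 8 = 2668 (decimal)
Compute 8594 + 2668 = 11262
11262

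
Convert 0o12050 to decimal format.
Convert 0o12050 (octal) → 1×4096 + 2×512 + 5×8 = 5160 (decimal)
5160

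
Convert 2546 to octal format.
Convert 2546 (decimal) → 2546 = 4×512 + 7×64 + 6×8 + 2 → 0o4762 (octal)
0o4762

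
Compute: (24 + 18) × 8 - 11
Parentheses first: 24 + 18 = 42
Multiply: 42 × 8 = 336
Subtract: 336 - 11 = 325
325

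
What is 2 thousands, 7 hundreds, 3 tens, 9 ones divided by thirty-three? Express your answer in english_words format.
Convert 2 thousands, 7 hundreds, 3 tens, 9 ones (place-value notation) → 2×1000 + 7×100 + 3×10 + 9 = 2739 (decimal)
Convert thirty-three (English words) → 33 (decimal)
Compute 2739 ÷ 33 = 83
Convert 83 (decimal) → eighty-three (English words)
eighty-three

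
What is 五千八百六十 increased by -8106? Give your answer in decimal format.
Convert 五千八百六十 (Chinese numeral) → 5×1000 + 8×100 + 6×10 = 5860 (decimal)
Compute 5860 + -8106 = -2246
-2246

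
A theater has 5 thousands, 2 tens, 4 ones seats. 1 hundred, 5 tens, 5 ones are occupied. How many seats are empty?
Convert 5 thousands, 2 tens, 4 ones (place-value notation) → 5×1000 + 2×10 + 4 = 5024 (decimal)
Convert 1 hundred, 5 tens, 5 ones (place-value notation) → 1×100 + 5×10 + 5 = 155 (decimal)
Compute 5024 - 155 = 4869
4869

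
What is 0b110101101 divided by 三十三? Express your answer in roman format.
Convert 0b110101101 (binary) → 256 + 128 + 32 + 8 + 4 + 1 = 429 (decimal)
Convert 三十三 (Chinese numeral) → 3×10 + 3 = 33 (decimal)
Compute 429 ÷ 33 = 13
Convert 13 (decimal) → 13 = 10 + 1 + 1 + 1 → XIII (Roman numeral)
XIII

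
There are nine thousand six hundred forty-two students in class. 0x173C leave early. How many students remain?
Convert nine thousand six hundred forty-two (English words) → 9×1000 + 6×100 + 42 = 9642 (decimal)
Convert 0x173C (hexadecimal) → 1×4096 + 7×256 + 3×16 + 12 = 5948 (decimal)
Compute 9642 - 5948 = 3694
3694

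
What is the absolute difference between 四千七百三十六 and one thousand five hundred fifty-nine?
Convert 四千七百三十六 (Chinese numeral) → 4×1000 + 7×100 + 3×10 + 6 = 4736 (decimal)
Convert one thousand five hundred fifty-nine (English words) → 1×1000 + 5×100 + 59 = 1559 (decimal)
Compute |4736 - 1559| = 3177
3177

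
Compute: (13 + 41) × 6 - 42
Parentheses first: 13 + 41 = 54
Multiply: 54 × 6 = 324
Subtract: 324 - 42 = 282
282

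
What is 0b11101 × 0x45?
Convert 0b11101 (binary) → 16 + 8 + 4 + 1 = 29 (decimal)
Convert 0x45 (hexadecimal) → 4×16 + 5 = 69 (decimal)
Compute 29 × 69 = 2001
2001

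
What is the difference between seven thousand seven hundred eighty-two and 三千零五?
Convert seven thousand seven hundred eighty-two (English words) → 7×1000 + 7×100 + 82 = 7782 (decimal)
Convert 三千零五 (Chinese numeral) → 3×1000 + 5 = 3005 (decimal)
Difference: |7782 - 3005| = 4777
4777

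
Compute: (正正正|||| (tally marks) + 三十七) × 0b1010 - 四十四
Convert 正正正|||| (tally marks) → 5 + 5 + 5 + 4 = 19 (decimal)
Convert 三十七 (Chinese numeral) → 3×10 + 7 = 37 (decimal)
Convert 0b1010 (binary) → 8 + 2 = 10 (decimal)
Convert 四十四 (Chinese numeral) → 4×10 + 4 = 44 (decimal)
Expression in decimal: (19 + 37) × 10 - 44
Parentheses first: 19 + 37 = 56
Multiply: 56 × 10 = 560
Subtract: 560 - 44 = 516
516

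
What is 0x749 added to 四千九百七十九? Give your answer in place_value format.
Convert 0x749 (hexadecimal) → 7×256 + 4×16 + 9 = 1865 (decimal)
Convert 四千九百七十九 (Chinese numeral) → 4×1000 + 9×100 + 7×10 + 9 = 4979 (decimal)
Compute 1865 + 4979 = 6844
Convert 6844 (decimal) → 6844 = 6×1000 + 8×100 + 4×10 + 4 → 6 thousands, 8 hundreds, 4 tens, 4 ones (place-value notation)
6 thousands, 8 hundreds, 4 tens, 4 ones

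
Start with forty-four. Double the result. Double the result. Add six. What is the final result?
Convert forty-four (English words) → 44 (decimal)
Start: 44
44 × 2 = 88
88 × 2 = 176
Convert six (English words) → 6 (decimal)
176 + 6 = 182
182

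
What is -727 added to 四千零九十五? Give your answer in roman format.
Convert 四千零九十五 (Chinese numeral) → 4×1000 + 9×10 + 5 = 4095 (decimal)
Compute -727 + 4095 = 3368
Convert 3368 (decimal) → 3368 = 1000 + 1000 + 1000 + 100 + 100 + 100 + 50 + 10 + 5 + 1 + 1 + 1 → MMMCCCLXVIII (Roman numeral)
MMMCCCLXVIII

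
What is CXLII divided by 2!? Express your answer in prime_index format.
Convert CXLII (Roman numeral) → 100 + 40 + 1 + 1 = 142 (decimal)
Convert 2! (factorial) → 2 (decimal)
Compute 142 ÷ 2 = 71
Convert 71 (decimal) → the 20th prime (prime index)
the 20th prime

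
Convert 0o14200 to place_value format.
Convert 0o14200 (octal) → 1×4096 + 4×512 + 2×64 = 6272 (decimal)
Convert 6272 (decimal) → 6272 = 6×1000 + 2×100 + 7×10 + 2 → 6 thousands, 2 hundreds, 7 tens, 2 ones (place-value notation)
6 thousands, 2 hundreds, 7 tens, 2 ones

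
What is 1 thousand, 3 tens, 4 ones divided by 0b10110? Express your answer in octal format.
Convert 1 thousand, 3 tens, 4 ones (place-value notation) → 1×1000 + 3×10 + 4 = 1034 (decimal)
Convert 0b10110 (binary) → 16 + 4 + 2 = 22 (decimal)
Compute 1034 ÷ 22 = 47
Convert 47 (decimal) → 47 = 5×8 + 7 → 0o57 (octal)
0o57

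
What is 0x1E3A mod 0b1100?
Convert 0x1E3A (hexadecimal) → 1×4096 + 14×256 + 3×16 + 10 = 7738 (decimal)
Convert 0b1100 (binary) → 8 + 4 = 12 (decimal)
Compute 7738 mod 12 = 10
10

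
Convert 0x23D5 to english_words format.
Convert 0x23D5 (hexadecimal) → 2×4096 + 3×256 + 13×16 + 5 = 9173 (decimal)
Convert 9173 (decimal) → 9173 = 9×1000 + 1×100 + 73 → nine thousand one hundred seventy-three (English words)
nine thousand one hundred seventy-three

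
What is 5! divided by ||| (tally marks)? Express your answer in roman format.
Convert 5! (factorial) → 120 (decimal)
Convert ||| (tally marks) → 3 (decimal)
Compute 120 ÷ 3 = 40
Convert 40 (decimal) → XL (Roman numeral)
XL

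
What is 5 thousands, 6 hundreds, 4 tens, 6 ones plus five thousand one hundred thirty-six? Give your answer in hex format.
Convert 5 thousands, 6 hundreds, 4 tens, 6 ones (place-value notation) → 5×1000 + 6×100 + 4×10 + 6 = 5646 (decimal)
Convert five thousand one hundred thirty-six (English words) → 5×1000 + 1×100 + 36 = 5136 (decimal)
Compute 5646 + 5136 = 10782
Convert 10782 (decimal) → 10782 = 2×4096 + 10×256 + 1×16 + 14 → 0x2A1E (hexadecimal)
0x2A1E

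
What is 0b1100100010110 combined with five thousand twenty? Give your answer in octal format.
Convert 0b1100100010110 (binary) → 4096 + 2048 + 256 + 16 + 4 + 2 = 6422 (decimal)
Convert five thousand twenty (English words) → 5×1000 + 20 = 5020 (decimal)
Compute 6422 + 5020 = 11442
Convert 11442 (decimal) → 11442 = 2×4096 + 6×512 + 2×64 + 6×8 + 2 → 0o26262 (octal)
0o26262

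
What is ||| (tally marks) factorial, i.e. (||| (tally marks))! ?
Convert ||| (tally marks) → 3 (decimal)
Compute 3! = 6
6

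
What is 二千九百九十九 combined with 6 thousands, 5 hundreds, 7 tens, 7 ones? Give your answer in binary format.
Convert 二千九百九十九 (Chinese numeral) → 2×1000 + 9×100 + 9×10 + 9 = 2999 (decimal)
Convert 6 thousands, 5 hundreds, 7 tens, 7 ones (place-value notation) → 6×1000 + 5×100 + 7×10 + 7 = 6577 (decimal)
Compute 2999 + 6577 = 9576
Convert 9576 (decimal) → 9576 = 8192 + 1024 + 256 + 64 + 32 + 8 → 0b10010101101000 (binary)
0b10010101101000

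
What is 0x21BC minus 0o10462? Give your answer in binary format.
Convert 0x21BC (hexadecimal) → 2×4096 + 1×256 + 11×16 + 12 = 8636 (decimal)
Convert 0o10462 (octal) → 1×4096 + 4×64 + 6×8 + 2 = 4402 (decimal)
Compute 8636 - 4402 = 4234
Convert 4234 (decimal) → 4234 = 4096 + 128 + 8 + 2 → 0b1000010001010 (binary)
0b1000010001010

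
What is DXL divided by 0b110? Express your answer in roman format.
Convert DXL (Roman numeral) → 500 + 40 = 540 (decimal)
Convert 0b110 (binary) → 4 + 2 = 6 (decimal)
Compute 540 ÷ 6 = 90
Convert 90 (decimal) → XC (Roman numeral)
XC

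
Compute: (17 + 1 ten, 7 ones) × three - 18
Convert 1 ten, 7 ones (place-value notation) → 1×10 + 7 = 17 (decimal)
Convert three (English words) → 3 (decimal)
Expression in decimal: (17 + 17) × 3 - 18
Parentheses first: 17 + 17 = 34
Multiply: 34 × 3 = 102
Subtract: 102 - 18 = 84
84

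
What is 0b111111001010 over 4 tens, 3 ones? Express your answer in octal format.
Convert 0b111111001010 (binary) → 2048 + 1024 + 512 + 256 + 128 + 64 + 8 + 2 = 4042 (decimal)
Convert 4 tens, 3 ones (place-value notation) → 4×10 + 3 = 43 (decimal)
Compute 4042 ÷ 43 = 94
Convert 94 (decimal) → 94 = 1×64 + 3×8 + 6 → 0o136 (octal)
0o136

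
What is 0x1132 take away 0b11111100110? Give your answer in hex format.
Convert 0x1132 (hexadecimal) → 1×4096 + 1×256 + 3×16 + 2 = 4402 (decimal)
Convert 0b11111100110 (binary) → 1024 + 512 + 256 + 128 + 64 + 32 + 4 + 2 = 2022 (decimal)
Compute 4402 - 2022 = 2380
Convert 2380 (decimal) → 2380 = 9×256 + 4×16 + 12 → 0x94C (hexadecimal)
0x94C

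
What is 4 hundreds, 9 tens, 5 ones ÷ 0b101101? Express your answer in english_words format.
Convert 4 hundreds, 9 tens, 5 ones (place-value notation) → 4×100 + 9×10 + 5 = 495 (decimal)
Convert 0b101101 (binary) → 32 + 8 + 4 + 1 = 45 (decimal)
Compute 495 ÷ 45 = 11
Convert 11 (decimal) → eleven (English words)
eleven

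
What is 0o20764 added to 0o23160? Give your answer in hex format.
Convert 0o20764 (octal) → 2×4096 + 7×64 + 6×8 + 4 = 8692 (decimal)
Convert 0o23160 (octal) → 2×4096 + 3×512 + 1×64 + 6×8 = 9840 (decimal)
Compute 8692 + 9840 = 18532
Convert 18532 (decimal) → 18532 = 4×4096 + 8×256 + 6×16 + 4 → 0x4864 (hexadecimal)
0x4864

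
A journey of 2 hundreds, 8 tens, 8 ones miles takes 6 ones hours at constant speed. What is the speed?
Convert 2 hundreds, 8 tens, 8 ones (place-value notation) → 2×100 + 8×10 + 8 = 288 (decimal)
Convert 6 ones (place-value notation) → 6 (decimal)
Compute 288 ÷ 6 = 48
48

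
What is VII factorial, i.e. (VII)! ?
Convert VII (Roman numeral) → 5 + 1 + 1 = 7 (decimal)
Compute 7! = 5040
5040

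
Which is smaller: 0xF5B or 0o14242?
Convert 0xF5B (hexadecimal) → 15×256 + 5×16 + 11 = 3931 (decimal)
Convert 0o14242 (octal) → 1×4096 + 4×512 + 2×64 + 4×8 + 2 = 6306 (decimal)
Compare 3931 vs 6306: smaller = 3931
3931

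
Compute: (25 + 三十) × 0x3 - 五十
Convert 三十 (Chinese numeral) → 3×10 = 30 (decimal)
Convert 0x3 (hexadecimal) → 3 (decimal)
Convert 五十 (Chinese numeral) → 5×10 = 50 (decimal)
Expression in decimal: (25 + 30) × 3 - 50
Parentheses first: 25 + 30 = 55
Multiply: 55 × 3 = 165
Subtract: 165 - 50 = 115
115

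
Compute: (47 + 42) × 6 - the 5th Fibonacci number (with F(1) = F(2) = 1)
Convert the 5th Fibonacci number (with F(1) = F(2) = 1) (Fibonacci index) → 1, 1, 2, 3, 5 → 5 (decimal)
Expression in decimal: (47 + 42) × 6 - 5
Parentheses first: 47 + 42 = 89
Multiply: 89 × 6 = 534
Subtract: 534 - 5 = 529
529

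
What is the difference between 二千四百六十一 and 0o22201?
Convert 二千四百六十一 (Chinese numeral) → 2×1000 + 4×100 + 6×10 + 1 = 2461 (decimal)
Convert 0o22201 (octal) → 2×4096 + 2×512 + 2×64 + 1 = 9345 (decimal)
Difference: |2461 - 9345| = 6884
6884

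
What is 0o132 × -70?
Convert 0o132 (octal) → 1×64 + 3×8 + 2 = 90 (decimal)
Compute 90 × -70 = -6300
-6300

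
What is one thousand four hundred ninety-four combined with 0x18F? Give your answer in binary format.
Convert one thousand four hundred ninety-four (English words) → 1×1000 + 4×100 + 94 = 1494 (decimal)
Convert 0x18F (hexadecimal) → 1×256 + 8×16 + 15 = 399 (decimal)
Compute 1494 + 399 = 1893
Convert 1893 (decimal) → 1893 = 1024 + 512 + 256 + 64 + 32 + 4 + 1 → 0b11101100101 (binary)
0b11101100101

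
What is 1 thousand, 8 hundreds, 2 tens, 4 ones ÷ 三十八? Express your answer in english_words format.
Convert 1 thousand, 8 hundreds, 2 tens, 4 ones (place-value notation) → 1×1000 + 8×100 + 2×10 + 4 = 1824 (decimal)
Convert 三十八 (Chinese numeral) → 3×10 + 8 = 38 (decimal)
Compute 1824 ÷ 38 = 48
Convert 48 (decimal) → forty-eight (English words)
forty-eight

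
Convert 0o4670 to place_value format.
Convert 0o4670 (octal) → 4×512 + 6×64 + 7×8 = 2488 (decimal)
Convert 2488 (decimal) → 2488 = 2×1000 + 4×100 + 8×10 + 8 → 2 thousands, 4 hundreds, 8 tens, 8 ones (place-value notation)
2 thousands, 4 hundreds, 8 tens, 8 ones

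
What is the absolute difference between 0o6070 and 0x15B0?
Convert 0o6070 (octal) → 6×512 + 7×8 = 3128 (decimal)
Convert 0x15B0 (hexadecimal) → 1×4096 + 5×256 + 11×16 = 5552 (decimal)
Compute |3128 - 5552| = 2424
2424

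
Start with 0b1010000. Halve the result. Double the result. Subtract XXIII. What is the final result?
Convert 0b1010000 (binary) → 64 + 16 = 80 (decimal)
Start: 80
80 ÷ 2 = 40
40 × 2 = 80
Convert XXIII (Roman numeral) → 10 + 10 + 1 + 1 + 1 = 23 (decimal)
80 - 23 = 57
57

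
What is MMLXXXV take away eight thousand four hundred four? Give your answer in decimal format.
Convert MMLXXXV (Roman numeral) → 1000 + 1000 + 50 + 10 + 10 + 10 + 5 = 2085 (decimal)
Convert eight thousand four hundred four (English words) → 8×1000 + 4×100 + 4 = 8404 (decimal)
Compute 2085 - 8404 = -6319
-6319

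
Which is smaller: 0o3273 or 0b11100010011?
Convert 0o3273 (octal) → 3×512 + 2×64 + 7×8 + 3 = 1723 (decimal)
Convert 0b11100010011 (binary) → 1024 + 512 + 256 + 16 + 2 + 1 = 1811 (decimal)
Compare 1723 vs 1811: smaller = 1723
1723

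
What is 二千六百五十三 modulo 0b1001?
Convert 二千六百五十三 (Chinese numeral) → 2×1000 + 6×100 + 5×10 + 3 = 2653 (decimal)
Convert 0b1001 (binary) → 8 + 1 = 9 (decimal)
Compute 2653 mod 9 = 7
7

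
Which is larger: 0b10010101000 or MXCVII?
Convert 0b10010101000 (binary) → 1024 + 128 + 32 + 8 = 1192 (decimal)
Convert MXCVII (Roman numeral) → 1000 + 90 + 5 + 1 + 1 = 1097 (decimal)
Compare 1192 vs 1097: larger = 1192
1192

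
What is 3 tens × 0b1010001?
Convert 3 tens (place-value notation) → 3×10 = 30 (decimal)
Convert 0b1010001 (binary) → 64 + 16 + 1 = 81 (decimal)
Compute 30 × 81 = 2430
2430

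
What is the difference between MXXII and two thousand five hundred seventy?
Convert MXXII (Roman numeral) → 1000 + 10 + 10 + 1 + 1 = 1022 (decimal)
Convert two thousand five hundred seventy (English words) → 2×1000 + 5×100 + 70 = 2570 (decimal)
Difference: |1022 - 2570| = 1548
1548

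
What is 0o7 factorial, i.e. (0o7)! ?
Convert 0o7 (octal) → 7 (decimal)
Compute 7! = 5040
5040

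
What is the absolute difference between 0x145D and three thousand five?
Convert 0x145D (hexadecimal) → 1×4096 + 4×256 + 5×16 + 13 = 5213 (decimal)
Convert three thousand five (English words) → 3×1000 + 5 = 3005 (decimal)
Compute |5213 - 3005| = 2208
2208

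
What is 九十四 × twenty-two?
Convert 九十四 (Chinese numeral) → 9×10 + 4 = 94 (decimal)
Convert twenty-two (English words) → 22 (decimal)
Compute 94 × 22 = 2068
2068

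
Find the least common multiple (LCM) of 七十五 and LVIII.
Convert 七十五 (Chinese numeral) → 7×10 + 5 = 75 (decimal)
Convert LVIII (Roman numeral) → 50 + 5 + 1 + 1 + 1 = 58 (decimal)
Compute lcm(75, 58) = 4350
4350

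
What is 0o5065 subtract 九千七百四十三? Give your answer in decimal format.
Convert 0o5065 (octal) → 5×512 + 6×8 + 5 = 2613 (decimal)
Convert 九千七百四十三 (Chinese numeral) → 9×1000 + 7×100 + 4×10 + 3 = 9743 (decimal)
Compute 2613 - 9743 = -7130
-7130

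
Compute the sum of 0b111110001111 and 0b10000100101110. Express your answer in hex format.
Convert 0b111110001111 (binary) → 2048 + 1024 + 512 + 256 + 128 + 8 + 4 + 2 + 1 = 3983 (decimal)
Convert 0b10000100101110 (binary) → 8192 + 256 + 32 + 8 + 4 + 2 = 8494 (decimal)
Compute 3983 + 8494 = 12477
Convert 12477 (decimal) → 12477 = 3×4096 + 11×16 + 13 → 0x30BD (hexadecimal)
0x30BD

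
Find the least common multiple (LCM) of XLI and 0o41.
Convert XLI (Roman numeral) → 40 + 1 = 41 (decimal)
Convert 0o41 (octal) → 4×8 + 1 = 33 (decimal)
Compute lcm(41, 33) = 1353
1353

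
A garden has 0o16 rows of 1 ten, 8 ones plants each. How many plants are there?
Convert 1 ten, 8 ones (place-value notation) → 1×10 + 8 = 18 (decimal)
Convert 0o16 (octal) → 1×8 + 6 = 14 (decimal)
Compute 18 × 14 = 252
252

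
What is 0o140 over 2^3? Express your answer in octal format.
Convert 0o140 (octal) → 1×64 + 4×8 = 96 (decimal)
Convert 2^3 (power) → 8 (decimal)
Compute 96 ÷ 8 = 12
Convert 12 (decimal) → 12 = 1×8 + 4 → 0o14 (octal)
0o14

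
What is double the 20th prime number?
The 20th prime number = 71
Compute 71 × 2 = 142
142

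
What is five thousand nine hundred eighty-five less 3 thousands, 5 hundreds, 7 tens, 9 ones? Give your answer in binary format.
Convert five thousand nine hundred eighty-five (English words) → 5×1000 + 9×100 + 85 = 5985 (decimal)
Convert 3 thousands, 5 hundreds, 7 tens, 9 ones (place-value notation) → 3×1000 + 5×100 + 7×10 + 9 = 3579 (decimal)
Compute 5985 - 3579 = 2406
Convert 2406 (decimal) → 2406 = 2048 + 256 + 64 + 32 + 4 + 2 → 0b100101100110 (binary)
0b100101100110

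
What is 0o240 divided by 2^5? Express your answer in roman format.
Convert 0o240 (octal) → 2×64 + 4×8 = 160 (decimal)
Convert 2^5 (power) → 32 (decimal)
Compute 160 ÷ 32 = 5
Convert 5 (decimal) → V (Roman numeral)
V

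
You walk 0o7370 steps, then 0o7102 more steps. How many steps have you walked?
Convert 0o7370 (octal) → 7×512 + 3×64 + 7×8 = 3832 (decimal)
Convert 0o7102 (octal) → 7×512 + 1×64 + 2 = 3650 (decimal)
Compute 3832 + 3650 = 7482
7482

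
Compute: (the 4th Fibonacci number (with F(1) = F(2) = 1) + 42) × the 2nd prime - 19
Convert the 4th Fibonacci number (with F(1) = F(2) = 1) (Fibonacci index) → 1, 1, 2, 3 → 3 (decimal)
Convert the 2nd prime (prime index) → 3 (decimal)
Expression in decimal: (3 + 42) × 3 - 19
Parentheses first: 3 + 42 = 45
Multiply: 45 × 3 = 135
Subtract: 135 - 19 = 116
116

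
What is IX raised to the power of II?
Convert IX (Roman numeral) → 9 (decimal)
Convert II (Roman numeral) → 1 + 1 = 2 (decimal)
Compute 9 ^ 2 = 81
81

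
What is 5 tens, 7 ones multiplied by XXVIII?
Convert 5 tens, 7 ones (place-value notation) → 5×10 + 7 = 57 (decimal)
Convert XXVIII (Roman numeral) → 10 + 10 + 5 + 1 + 1 + 1 = 28 (decimal)
Compute 57 × 28 = 1596
1596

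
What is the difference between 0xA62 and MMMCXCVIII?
Convert 0xA62 (hexadecimal) → 10×256 + 6×16 + 2 = 2658 (decimal)
Convert MMMCXCVIII (Roman numeral) → 1000 + 1000 + 1000 + 100 + 90 + 5 + 1 + 1 + 1 = 3198 (decimal)
Difference: |2658 - 3198| = 540
540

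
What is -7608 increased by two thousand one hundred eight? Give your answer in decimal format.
Convert two thousand one hundred eight (English words) → 2×1000 + 1×100 + 8 = 2108 (decimal)
Compute -7608 + 2108 = -5500
-5500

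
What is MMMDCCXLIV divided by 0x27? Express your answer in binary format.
Convert MMMDCCXLIV (Roman numeral) → 1000 + 1000 + 1000 + 500 + 100 + 100 + 40 + 4 = 3744 (decimal)
Convert 0x27 (hexadecimal) → 2×16 + 7 = 39 (decimal)
Compute 3744 ÷ 39 = 96
Convert 96 (decimal) → 96 = 64 + 32 → 0b1100000 (binary)
0b1100000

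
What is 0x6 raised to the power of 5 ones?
Convert 0x6 (hexadecimal) → 6 (decimal)
Convert 5 ones (place-value notation) → 5 (decimal)
Compute 6 ^ 5 = 7776
7776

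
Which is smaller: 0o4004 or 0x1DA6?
Convert 0o4004 (octal) → 4×512 + 4 = 2052 (decimal)
Convert 0x1DA6 (hexadecimal) → 1×4096 + 13×256 + 10×16 + 6 = 7590 (decimal)
Compare 2052 vs 7590: smaller = 2052
2052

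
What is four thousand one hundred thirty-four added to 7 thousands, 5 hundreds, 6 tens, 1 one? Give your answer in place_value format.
Convert four thousand one hundred thirty-four (English words) → 4×1000 + 1×100 + 34 = 4134 (decimal)
Convert 7 thousands, 5 hundreds, 6 tens, 1 one (place-value notation) → 7×1000 + 5×100 + 6×10 + 1 = 7561 (decimal)
Compute 4134 + 7561 = 11695
Convert 11695 (decimal) → 11695 = 11×1000 + 6×100 + 9×10 + 5 → 11 thousands, 6 hundreds, 9 tens, 5 ones (place-value notation)
11 thousands, 6 hundreds, 9 tens, 5 ones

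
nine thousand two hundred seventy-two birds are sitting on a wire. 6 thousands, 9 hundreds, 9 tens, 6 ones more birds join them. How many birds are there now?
Convert nine thousand two hundred seventy-two (English words) → 9×1000 + 2×100 + 72 = 9272 (decimal)
Convert 6 thousands, 9 hundreds, 9 tens, 6 ones (place-value notation) → 6×1000 + 9×100 + 9×10 + 6 = 6996 (decimal)
Compute 9272 + 6996 = 16268
16268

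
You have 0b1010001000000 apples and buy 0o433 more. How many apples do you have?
Convert 0b1010001000000 (binary) → 4096 + 1024 + 64 = 5184 (decimal)
Convert 0o433 (octal) → 4×64 + 3×8 + 3 = 283 (decimal)
Compute 5184 + 283 = 5467
5467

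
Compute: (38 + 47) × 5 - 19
Parentheses first: 38 + 47 = 85
Multiply: 85 × 5 = 425
Subtract: 425 - 19 = 406
406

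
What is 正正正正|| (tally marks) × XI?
Convert 正正正正|| (tally marks) → 5 + 5 + 5 + 5 + 2 = 22 (decimal)
Convert XI (Roman numeral) → 10 + 1 = 11 (decimal)
Compute 22 × 11 = 242
242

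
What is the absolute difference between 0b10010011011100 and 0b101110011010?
Convert 0b10010011011100 (binary) → 8192 + 1024 + 128 + 64 + 16 + 8 + 4 = 9436 (decimal)
Convert 0b101110011010 (binary) → 2048 + 512 + 256 + 128 + 16 + 8 + 2 = 2970 (decimal)
Compute |9436 - 2970| = 6466
6466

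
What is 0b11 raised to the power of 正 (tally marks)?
Convert 0b11 (binary) → 2 + 1 = 3 (decimal)
Convert 正 (tally marks) → 5 (decimal)
Compute 3 ^ 5 = 243
243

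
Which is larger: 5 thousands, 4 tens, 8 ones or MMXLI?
Convert 5 thousands, 4 tens, 8 ones (place-value notation) → 5×1000 + 4×10 + 8 = 5048 (decimal)
Convert MMXLI (Roman numeral) → 1000 + 1000 + 40 + 1 = 2041 (decimal)
Compare 5048 vs 2041: larger = 5048
5048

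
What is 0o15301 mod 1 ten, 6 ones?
Convert 0o15301 (octal) → 1×4096 + 5×512 + 3×64 + 1 = 6849 (decimal)
Convert 1 ten, 6 ones (place-value notation) → 1×10 + 6 = 16 (decimal)
Compute 6849 mod 16 = 1
1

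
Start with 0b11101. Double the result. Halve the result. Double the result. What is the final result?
Convert 0b11101 (binary) → 16 + 8 + 4 + 1 = 29 (decimal)
Start: 29
29 × 2 = 58
58 ÷ 2 = 29
29 × 2 = 58
58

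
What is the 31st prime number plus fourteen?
The 31st prime number = 127
Convert fourteen (English words) → 14 (decimal)
Compute 127 + 14 = 141
141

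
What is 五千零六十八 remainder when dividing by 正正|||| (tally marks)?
Convert 五千零六十八 (Chinese numeral) → 5×1000 + 6×10 + 8 = 5068 (decimal)
Convert 正正|||| (tally marks) → 5 + 5 + 4 = 14 (decimal)
Compute 5068 mod 14 = 0
0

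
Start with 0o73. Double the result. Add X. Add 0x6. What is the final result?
Convert 0o73 (octal) → 7×8 + 3 = 59 (decimal)
Start: 59
59 × 2 = 118
Convert X (Roman numeral) → 10 (decimal)
118 + 10 = 128
Convert 0x6 (hexadecimal) → 6 (decimal)
128 + 6 = 134
134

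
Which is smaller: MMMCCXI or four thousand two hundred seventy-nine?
Convert MMMCCXI (Roman numeral) → 1000 + 1000 + 1000 + 100 + 100 + 10 + 1 = 3211 (decimal)
Convert four thousand two hundred seventy-nine (English words) → 4×1000 + 2×100 + 79 = 4279 (decimal)
Compare 3211 vs 4279: smaller = 3211
3211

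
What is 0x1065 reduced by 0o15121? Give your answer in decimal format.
Convert 0x1065 (hexadecimal) → 1×4096 + 6×16 + 5 = 4197 (decimal)
Convert 0o15121 (octal) → 1×4096 + 5×512 + 1×64 + 2×8 + 1 = 6737 (decimal)
Compute 4197 - 6737 = -2540
-2540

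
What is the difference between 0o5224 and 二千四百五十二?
Convert 0o5224 (octal) → 5×512 + 2×64 + 2×8 + 4 = 2708 (decimal)
Convert 二千四百五十二 (Chinese numeral) → 2×1000 + 4×100 + 5×10 + 2 = 2452 (decimal)
Difference: |2708 - 2452| = 256
256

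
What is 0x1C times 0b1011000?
Convert 0x1C (hexadecimal) → 1×16 + 12 = 28 (decimal)
Convert 0b1011000 (binary) → 64 + 16 + 8 = 88 (decimal)
Compute 28 × 88 = 2464
2464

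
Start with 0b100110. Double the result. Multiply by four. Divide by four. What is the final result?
Convert 0b100110 (binary) → 32 + 4 + 2 = 38 (decimal)
Start: 38
38 × 2 = 76
Convert four (English words) → 4 (decimal)
76 × 4 = 304
Convert four (English words) → 4 (decimal)
304 ÷ 4 = 76
76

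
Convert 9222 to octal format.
Convert 9222 (decimal) → 9222 = 2×4096 + 2×512 + 6 → 0o22006 (octal)
0o22006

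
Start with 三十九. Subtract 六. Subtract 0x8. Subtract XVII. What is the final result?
Convert 三十九 (Chinese numeral) → 3×10 + 9 = 39 (decimal)
Start: 39
Convert 六 (Chinese numeral) → 6 (decimal)
39 - 6 = 33
Convert 0x8 (hexadecimal) → 8 (decimal)
33 - 8 = 25
Convert XVII (Roman numeral) → 10 + 5 + 1 + 1 = 17 (decimal)
25 - 17 = 8
8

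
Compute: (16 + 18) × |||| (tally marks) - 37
Convert |||| (tally marks) → 4 (decimal)
Expression in decimal: (16 + 18) × 4 - 37
Parentheses first: 16 + 18 = 34
Multiply: 34 × 4 = 136
Subtract: 136 - 37 = 99
99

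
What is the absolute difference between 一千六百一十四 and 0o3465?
Convert 一千六百一十四 (Chinese numeral) → 1×1000 + 6×100 + 1×10 + 4 = 1614 (decimal)
Convert 0o3465 (octal) → 3×512 + 4×64 + 6×8 + 5 = 1845 (decimal)
Compute |1614 - 1845| = 231
231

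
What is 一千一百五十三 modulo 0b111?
Convert 一千一百五十三 (Chinese numeral) → 1×1000 + 1×100 + 5×10 + 3 = 1153 (decimal)
Convert 0b111 (binary) → 4 + 2 + 1 = 7 (decimal)
Compute 1153 mod 7 = 5
5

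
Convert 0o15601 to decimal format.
Convert 0o15601 (octal) → 1×4096 + 5×512 + 6×64 + 1 = 7041 (decimal)
7041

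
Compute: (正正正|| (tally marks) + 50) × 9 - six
Convert 正正正|| (tally marks) → 5 + 5 + 5 + 2 = 17 (decimal)
Convert six (English words) → 6 (decimal)
Expression in decimal: (17 + 50) × 9 - 6
Parentheses first: 17 + 50 = 67
Multiply: 67 × 9 = 603
Subtract: 603 - 6 = 597
597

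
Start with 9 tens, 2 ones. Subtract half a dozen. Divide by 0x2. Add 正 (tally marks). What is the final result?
Convert 9 tens, 2 ones (place-value notation) → 9×10 + 2 = 92 (decimal)
Start: 92
Convert half a dozen (colloquial) → 6 (decimal)
92 - 6 = 86
Convert 0x2 (hexadecimal) → 2 (decimal)
86 ÷ 2 = 43
Convert 正 (tally marks) → 5 (decimal)
43 + 5 = 48
48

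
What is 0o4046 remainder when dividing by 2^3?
Convert 0o4046 (octal) → 4×512 + 4×8 + 6 = 2086 (decimal)
Convert 2^3 (power) → 8 (decimal)
Compute 2086 mod 8 = 6
6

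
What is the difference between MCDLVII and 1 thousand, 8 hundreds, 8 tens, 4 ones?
Convert MCDLVII (Roman numeral) → 1000 + 400 + 50 + 5 + 1 + 1 = 1457 (decimal)
Convert 1 thousand, 8 hundreds, 8 tens, 4 ones (place-value notation) → 1×1000 + 8×100 + 8×10 + 4 = 1884 (decimal)
Difference: |1457 - 1884| = 427
427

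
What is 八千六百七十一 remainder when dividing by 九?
Convert 八千六百七十一 (Chinese numeral) → 8×1000 + 6×100 + 7×10 + 1 = 8671 (decimal)
Convert 九 (Chinese numeral) → 9 (decimal)
Compute 8671 mod 9 = 4
4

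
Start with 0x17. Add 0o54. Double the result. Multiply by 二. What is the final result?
Convert 0x17 (hexadecimal) → 1×16 + 7 = 23 (decimal)
Start: 23
Convert 0o54 (octal) → 5×8 + 4 = 44 (decimal)
23 + 44 = 67
67 × 2 = 134
Convert 二 (Chinese numeral) → 2 (decimal)
134 × 2 = 268
268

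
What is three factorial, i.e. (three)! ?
Convert three (English words) → 3 (decimal)
Compute 3! = 6
6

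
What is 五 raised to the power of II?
Convert 五 (Chinese numeral) → 5 (decimal)
Convert II (Roman numeral) → 1 + 1 = 2 (decimal)
Compute 5 ^ 2 = 25
25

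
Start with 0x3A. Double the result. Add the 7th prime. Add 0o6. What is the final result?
Convert 0x3A (hexadecimal) → 3×16 + 10 = 58 (decimal)
Start: 58
58 × 2 = 116
Convert the 7th prime (prime index) → 17 (decimal)
116 + 17 = 133
Convert 0o6 (octal) → 6 (decimal)
133 + 6 = 139
139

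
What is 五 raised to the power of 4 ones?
Convert 五 (Chinese numeral) → 5 (decimal)
Convert 4 ones (place-value notation) → 4 (decimal)
Compute 5 ^ 4 = 625
625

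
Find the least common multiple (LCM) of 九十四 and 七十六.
Convert 九十四 (Chinese numeral) → 9×10 + 4 = 94 (decimal)
Convert 七十六 (Chinese numeral) → 7×10 + 6 = 76 (decimal)
Compute lcm(94, 76) = 3572
3572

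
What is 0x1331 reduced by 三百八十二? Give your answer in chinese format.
Convert 0x1331 (hexadecimal) → 1×4096 + 3×256 + 3×16 + 1 = 4913 (decimal)
Convert 三百八十二 (Chinese numeral) → 3×100 + 8×10 + 2 = 382 (decimal)
Compute 4913 - 382 = 4531
Convert 4531 (decimal) → 4531 = 4×1000 + 5×100 + 3×10 + 1 → 四千五百三十一 (Chinese numeral)
四千五百三十一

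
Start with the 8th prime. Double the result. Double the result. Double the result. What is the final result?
Convert the 8th prime (prime index) → 19 (decimal)
Start: 19
19 × 2 = 38
38 × 2 = 76
76 × 2 = 152
152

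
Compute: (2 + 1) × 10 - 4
Parentheses first: 2 + 1 = 3
Multiply: 3 × 10 = 30
Subtract: 30 - 4 = 26
26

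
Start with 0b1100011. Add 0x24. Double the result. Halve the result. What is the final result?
Convert 0b1100011 (binary) → 64 + 32 + 2 + 1 = 99 (decimal)
Start: 99
Convert 0x24 (hexadecimal) → 2×16 + 4 = 36 (decimal)
99 + 36 = 135
135 × 2 = 270
270 ÷ 2 = 135
135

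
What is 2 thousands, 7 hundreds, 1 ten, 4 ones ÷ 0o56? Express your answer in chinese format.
Convert 2 thousands, 7 hundreds, 1 ten, 4 ones (place-value notation) → 2×1000 + 7×100 + 1×10 + 4 = 2714 (decimal)
Convert 0o56 (octal) → 5×8 + 6 = 46 (decimal)
Compute 2714 ÷ 46 = 59
Convert 59 (decimal) → 59 = 5×10 + 9 → 五十九 (Chinese numeral)
五十九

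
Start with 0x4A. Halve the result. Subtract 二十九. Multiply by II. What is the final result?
Convert 0x4A (hexadecimal) → 4×16 + 10 = 74 (decimal)
Start: 74
74 ÷ 2 = 37
Convert 二十九 (Chinese numeral) → 2×10 + 9 = 29 (decimal)
37 - 29 = 8
Convert II (Roman numeral) → 1 + 1 = 2 (decimal)
8 × 2 = 16
16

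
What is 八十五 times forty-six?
Convert 八十五 (Chinese numeral) → 8×10 + 5 = 85 (decimal)
Convert forty-six (English words) → 46 (decimal)
Compute 85 × 46 = 3910
3910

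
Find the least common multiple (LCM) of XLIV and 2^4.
Convert XLIV (Roman numeral) → 40 + 4 = 44 (decimal)
Convert 2^4 (power) → 16 (decimal)
Compute lcm(44, 16) = 176
176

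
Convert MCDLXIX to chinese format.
Convert MCDLXIX (Roman numeral) → 1000 + 400 + 50 + 10 + 9 = 1469 (decimal)
Convert 1469 (decimal) → 1469 = 1×1000 + 4×100 + 6×10 + 9 → 一千四百六十九 (Chinese numeral)
一千四百六十九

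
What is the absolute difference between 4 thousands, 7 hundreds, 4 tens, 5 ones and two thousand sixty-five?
Convert 4 thousands, 7 hundreds, 4 tens, 5 ones (place-value notation) → 4×1000 + 7×100 + 4×10 + 5 = 4745 (decimal)
Convert two thousand sixty-five (English words) → 2×1000 + 65 = 2065 (decimal)
Compute |4745 - 2065| = 2680
2680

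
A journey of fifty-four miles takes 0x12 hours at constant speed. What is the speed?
Convert fifty-four (English words) → 54 (decimal)
Convert 0x12 (hexadecimal) → 1×16 + 2 = 18 (decimal)
Compute 54 ÷ 18 = 3
3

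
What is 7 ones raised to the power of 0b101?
Convert 7 ones (place-value notation) → 7 (decimal)
Convert 0b101 (binary) → 4 + 1 = 5 (decimal)
Compute 7 ^ 5 = 16807
16807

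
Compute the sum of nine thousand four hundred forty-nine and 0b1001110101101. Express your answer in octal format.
Convert nine thousand four hundred forty-nine (English words) → 9×1000 + 4×100 + 49 = 9449 (decimal)
Convert 0b1001110101101 (binary) → 4096 + 512 + 256 + 128 + 32 + 8 + 4 + 1 = 5037 (decimal)
Compute 9449 + 5037 = 14486
Convert 14486 (decimal) → 14486 = 3×4096 + 4×512 + 2×64 + 2×8 + 6 → 0o34226 (octal)
0o34226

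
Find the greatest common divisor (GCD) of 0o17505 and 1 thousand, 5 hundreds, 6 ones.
Convert 0o17505 (octal) → 1×4096 + 7×512 + 5×64 + 5 = 8005 (decimal)
Convert 1 thousand, 5 hundreds, 6 ones (place-value notation) → 1×1000 + 5×100 + 6 = 1506 (decimal)
Compute gcd(8005, 1506) = 1
1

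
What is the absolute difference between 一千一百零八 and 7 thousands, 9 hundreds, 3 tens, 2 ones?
Convert 一千一百零八 (Chinese numeral) → 1×1000 + 1×100 + 8 = 1108 (decimal)
Convert 7 thousands, 9 hundreds, 3 tens, 2 ones (place-value notation) → 7×1000 + 9×100 + 3×10 + 2 = 7932 (decimal)
Compute |1108 - 7932| = 6824
6824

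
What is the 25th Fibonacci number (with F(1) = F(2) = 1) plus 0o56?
The 25th Fibonacci number (with F(1) = F(2) = 1) = 75025
Convert 0o56 (octal) → 5×8 + 6 = 46 (decimal)
Compute 75025 + 46 = 75071
75071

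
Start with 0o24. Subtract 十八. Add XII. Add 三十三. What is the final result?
Convert 0o24 (octal) → 2×8 + 4 = 20 (decimal)
Start: 20
Convert 十八 (Chinese numeral) → 1×10 + 8 = 18 (decimal)
20 - 18 = 2
Convert XII (Roman numeral) → 10 + 1 + 1 = 12 (decimal)
2 + 12 = 14
Convert 三十三 (Chinese numeral) → 3×10 + 3 = 33 (decimal)
14 + 33 = 47
47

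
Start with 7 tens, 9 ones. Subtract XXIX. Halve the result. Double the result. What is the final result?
Convert 7 tens, 9 ones (place-value notation) → 7×10 + 9 = 79 (decimal)
Start: 79
Convert XXIX (Roman numeral) → 10 + 10 + 9 = 29 (decimal)
79 - 29 = 50
50 ÷ 2 = 25
25 × 2 = 50
50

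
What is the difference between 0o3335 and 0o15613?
Convert 0o3335 (octal) → 3×512 + 3×64 + 3×8 + 5 = 1757 (decimal)
Convert 0o15613 (octal) → 1×4096 + 5×512 + 6×64 + 1×8 + 3 = 7051 (decimal)
Difference: |1757 - 7051| = 5294
5294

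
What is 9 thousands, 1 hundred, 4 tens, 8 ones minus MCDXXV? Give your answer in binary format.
Convert 9 thousands, 1 hundred, 4 tens, 8 ones (place-value notation) → 9×1000 + 1×100 + 4×10 + 8 = 9148 (decimal)
Convert MCDXXV (Roman numeral) → 1000 + 400 + 10 + 10 + 5 = 1425 (decimal)
Compute 9148 - 1425 = 7723
Convert 7723 (decimal) → 7723 = 4096 + 2048 + 1024 + 512 + 32 + 8 + 2 + 1 → 0b1111000101011 (binary)
0b1111000101011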